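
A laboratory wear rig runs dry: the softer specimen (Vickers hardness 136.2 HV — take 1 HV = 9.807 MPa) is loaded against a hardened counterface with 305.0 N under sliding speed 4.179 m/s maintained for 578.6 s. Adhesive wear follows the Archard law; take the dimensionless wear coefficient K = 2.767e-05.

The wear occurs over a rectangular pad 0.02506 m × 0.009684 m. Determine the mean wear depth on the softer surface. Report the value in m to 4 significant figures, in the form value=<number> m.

value=6.295e-05 m

The algebra keeps exact precision. The intermediates are displayed rounded; rounded once at the end: 4 significant digits.
Total distance L = v·t = 4.179 m/s × 578.6 s = 2418 m.
Hardness H = 136.2 HV × 9.807 MPa/HV = 1336 MPa = 1.336e+09 Pa.
Contact area A = 0.02506 m × 0.009684 m = 2.427e-04 m².
In SI base units: W = 305.0 N, H = 1.336e+09 Pa, K = 2.767e-05.
Wear volume V = K·W·L/H = 2.767e-05 · 305.0 · 2418 / 1.336e+09 = 1.528e-08 m³.
Average depth h = V/A = 1.528e-08 / 2.427e-04 = 6.295e-05 m.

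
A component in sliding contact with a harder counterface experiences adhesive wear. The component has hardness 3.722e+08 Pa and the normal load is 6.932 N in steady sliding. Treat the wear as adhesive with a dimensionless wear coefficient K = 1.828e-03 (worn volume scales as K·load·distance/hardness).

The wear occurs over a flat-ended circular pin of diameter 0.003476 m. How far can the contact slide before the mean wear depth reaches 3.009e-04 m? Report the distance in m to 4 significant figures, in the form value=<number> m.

value=83.87 m

Intermediates are shown rounded. All arithmetic runs at full float precision. Rounded once at the end, at four significant figures.
Convert: Contact area A = π·d²/4 = π·(0.003476 m)²/4 = 9.490e-06 m².
In SI base units: W = 6.932 N, H = 3.722e+08 Pa, K = 1.828e-03.
At the depth limit, V_lim = h_lim·A = 3.009e-04 · 9.490e-06 = 2.855e-09 m³.
Life L = V_lim·H/(K·W) = 2.855e-09 · 3.722e+08 / (1.828e-03 · 6.932) = 83.87 m.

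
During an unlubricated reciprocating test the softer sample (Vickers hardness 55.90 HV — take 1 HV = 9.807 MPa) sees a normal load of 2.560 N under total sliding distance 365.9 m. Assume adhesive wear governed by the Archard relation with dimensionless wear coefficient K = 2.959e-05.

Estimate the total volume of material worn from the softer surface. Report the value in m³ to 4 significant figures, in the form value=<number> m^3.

value=5.056e-11 m^3

The computation keeps full precision, and the intermediates are shown rounded; rounded just once to four significant figures.
Convert: Hardness H = 55.90 HV × 9.807 MPa/HV = 548.2 MPa = 5.482e+08 Pa.
In SI base units: W = 2.560 N, H = 5.482e+08 Pa, K = 2.959e-05.
The Archard volume V = K·W·L/H = 2.959e-05 · 2.560 · 365.9 / 5.482e+08 = 5.056e-11 m³.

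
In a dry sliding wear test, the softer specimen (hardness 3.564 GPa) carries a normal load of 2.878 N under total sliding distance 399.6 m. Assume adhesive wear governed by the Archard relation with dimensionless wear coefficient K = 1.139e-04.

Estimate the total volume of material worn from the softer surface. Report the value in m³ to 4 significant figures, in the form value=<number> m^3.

value=3.675e-11 m^3

Intermediates are printed rounded; all arithmetic carries full float precision — one final rounding: four significant digits.
Convert: Hardness H = 3.564 GPa = 3.564e+09 Pa.
SI base units throughout: W = 2.878 N, H = 3.564e+09 Pa, K = 1.139e-04.
Wear volume V = K·W·L/H = 1.139e-04 · 2.878 · 399.6 / 3.564e+09 = 3.675e-11 m³.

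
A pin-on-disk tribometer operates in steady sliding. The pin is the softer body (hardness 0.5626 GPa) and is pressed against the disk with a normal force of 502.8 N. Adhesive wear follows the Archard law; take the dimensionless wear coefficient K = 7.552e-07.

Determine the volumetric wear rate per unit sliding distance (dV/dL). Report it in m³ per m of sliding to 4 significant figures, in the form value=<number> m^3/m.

Quoted intermediates are rounded — every step runs at full float precision — a single final rounding to four significant digits.
Convert: Hardness H = 0.5626 GPa = 5.626e+08 Pa.
As SI base values: W = 502.8 N, H = 5.626e+08 Pa, K = 7.552e-07.
Sliding wear rate dV/dL = K·W/H, so: 7.552e-07 · 502.8 / 5.626e+08 = 6.749e-13 m³/m.

value=6.749e-13 m^3/m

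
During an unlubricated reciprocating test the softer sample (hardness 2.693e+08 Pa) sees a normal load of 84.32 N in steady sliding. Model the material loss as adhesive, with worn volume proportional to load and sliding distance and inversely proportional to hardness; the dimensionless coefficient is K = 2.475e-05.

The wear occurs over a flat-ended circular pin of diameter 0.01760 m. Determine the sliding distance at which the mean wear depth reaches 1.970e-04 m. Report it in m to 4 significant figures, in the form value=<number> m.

value=6185 m

The intermediates appear rounded; every step carries full float precision; rounded once at the end: four significant figures.
Contact area A = π·d²/4 = π·(0.01760 m)²/4 = 2.433e-04 m².
In SI base units, W = 84.32 N, H = 2.693e+08 Pa, K = 2.475e-05.
Wearable volume V_lim = h_lim·A = 1.970e-04 · 2.433e-04 = 4.793e-08 m³.
So the life L = V_lim·H/(K·W) = 4.793e-08 · 2.693e+08 / (2.475e-05 · 84.32) = 6185 m.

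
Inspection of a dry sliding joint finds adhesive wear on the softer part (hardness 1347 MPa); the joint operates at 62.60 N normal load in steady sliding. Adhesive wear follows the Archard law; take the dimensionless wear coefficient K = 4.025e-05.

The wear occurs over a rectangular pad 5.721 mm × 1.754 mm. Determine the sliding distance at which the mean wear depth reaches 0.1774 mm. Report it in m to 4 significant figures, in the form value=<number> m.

value=951.7 m

Intermediate values are displayed rounded — the computation holds full float precision; one final rounding to 4 significant digits.
Convert: Hardness H = 1347 MPa = 1.347e+09 Pa.
Convert: Pad sides 5.721 mm × 1.754 mm = 0.005721 m × 0.001754 m. Contact area A = 0.005721 m × 0.001754 m = 1.003e-05 m².
Convert: Depth limit h_lim = 0.1774 mm = 1.774e-04 m.
Expressed in SI base units: W = 62.60 N, H = 1.347e+09 Pa, K = 4.025e-05.
Permissible volume V_lim = h_lim·A = 1.774e-04 · 1.003e-05 = 1.780e-09 m³.
Inverting, life L = V_lim·H/(K·W) = 1.780e-09 · 1.347e+09 / (4.025e-05 · 62.60) = 951.7 m.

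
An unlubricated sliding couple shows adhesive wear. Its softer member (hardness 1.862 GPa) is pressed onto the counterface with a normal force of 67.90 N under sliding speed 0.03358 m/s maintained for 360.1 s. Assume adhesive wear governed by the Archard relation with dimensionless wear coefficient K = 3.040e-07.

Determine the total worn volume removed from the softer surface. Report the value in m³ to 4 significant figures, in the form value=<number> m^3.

Every step runs at full float precision, and the intermediates are displayed rounded, and one final rounding, at four significant digits.
Convert: Distance L = v·t = 0.03358 m/s × 360.1 s = 12.09 m.
Convert: Hardness H = 1.862 GPa = 1.862e+09 Pa.
Collected in SI base units: W = 67.90 N, H = 1.862e+09 Pa, K = 3.040e-07.
Apply Archard: V = K·W·L/H = 3.040e-07 · 67.90 · 12.09 / 1.862e+09 = 1.341e-13 m³.

value=1.341e-13 m^3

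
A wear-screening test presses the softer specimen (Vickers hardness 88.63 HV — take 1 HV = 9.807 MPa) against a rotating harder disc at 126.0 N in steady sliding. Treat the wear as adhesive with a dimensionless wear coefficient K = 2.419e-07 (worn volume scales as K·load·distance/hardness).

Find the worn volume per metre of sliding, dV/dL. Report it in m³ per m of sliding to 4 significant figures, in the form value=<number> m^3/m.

Every step holds exact precision; intermediates appear rounded — a lone final rounding, at 4 significant digits.
Convert: Hardness H = 88.63 HV × 9.807 MPa/HV = 869.2 MPa = 8.692e+08 Pa.
Restated in SI base units: W = 126.0 N, H = 8.692e+08 Pa, K = 2.419e-07.
Sliding wear rate dV/dL = K·W/H (independent of L): 2.419e-07 · 126.0 / 8.692e+08 = 3.507e-14 m³/m.

value=3.507e-14 m^3/m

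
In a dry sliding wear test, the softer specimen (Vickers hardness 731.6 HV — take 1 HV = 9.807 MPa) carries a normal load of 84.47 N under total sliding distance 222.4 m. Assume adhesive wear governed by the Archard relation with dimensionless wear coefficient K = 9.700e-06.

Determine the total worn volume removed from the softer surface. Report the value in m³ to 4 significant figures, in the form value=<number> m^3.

value=2.540e-11 m^3

Intermediate values are displayed rounded. Each operation keeps full precision, and rounded just once: four significant digits.
Convert: Hardness H = 731.6 HV × 9.807 MPa/HV = 7175 MPa = 7.175e+09 Pa.
As SI base values: W = 84.47 N, H = 7.175e+09 Pa, K = 9.700e-06.
Apply Archard: V = K·W·L/H = 9.700e-06 · 84.47 · 222.4 / 7.175e+09 = 2.540e-11 m³.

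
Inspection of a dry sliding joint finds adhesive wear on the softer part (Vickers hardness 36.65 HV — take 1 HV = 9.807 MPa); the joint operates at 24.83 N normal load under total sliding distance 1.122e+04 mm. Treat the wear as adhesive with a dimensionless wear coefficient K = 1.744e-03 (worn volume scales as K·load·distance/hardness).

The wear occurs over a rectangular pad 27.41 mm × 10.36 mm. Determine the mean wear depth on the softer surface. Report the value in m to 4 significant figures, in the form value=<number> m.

value=4.760e-06 m

Intermediate values are printed rounded; every step maintains full precision. Rounded once at the end to four significant digits.
The distance L = 1.122e+04 mm = 11.22 m.
Hardness H = 36.65 HV × 9.807 MPa/HV = 359.4 MPa = 3.594e+08 Pa.
Pad sides 27.41 mm × 10.36 mm = 0.02741 m × 0.01036 m. Contact area A = 0.02741 m × 0.01036 m = 2.840e-04 m².
Working in SI base units: W = 24.83 N, H = 3.594e+08 Pa, K = 1.744e-03.
The Archard volume V = K·W·L/H = 1.744e-03 · 24.83 · 11.22 / 3.594e+08 = 1.352e-09 m³.
Mean depth h = V/A = 1.352e-09 / 2.840e-04 = 4.760e-06 m.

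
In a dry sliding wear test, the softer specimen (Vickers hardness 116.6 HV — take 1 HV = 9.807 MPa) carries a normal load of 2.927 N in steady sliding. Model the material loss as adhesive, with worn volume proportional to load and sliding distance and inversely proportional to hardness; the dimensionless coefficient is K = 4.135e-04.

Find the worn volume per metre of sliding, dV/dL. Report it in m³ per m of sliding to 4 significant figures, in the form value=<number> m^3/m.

value=1.058e-12 m^3/m

Each operation holds full precision, and intermediate values are displayed rounded, and a lone final rounding to 4 significant digits.
Hardness H = 116.6 HV × 9.807 MPa/HV = 1143 MPa = 1.143e+09 Pa.
Restated in SI base units: W = 2.927 N, H = 1.143e+09 Pa, K = 4.135e-04.
Volumetric rate dV/dL = K·W/H, so: 4.135e-04 · 2.927 / 1.143e+09 = 1.058e-12 m³/m.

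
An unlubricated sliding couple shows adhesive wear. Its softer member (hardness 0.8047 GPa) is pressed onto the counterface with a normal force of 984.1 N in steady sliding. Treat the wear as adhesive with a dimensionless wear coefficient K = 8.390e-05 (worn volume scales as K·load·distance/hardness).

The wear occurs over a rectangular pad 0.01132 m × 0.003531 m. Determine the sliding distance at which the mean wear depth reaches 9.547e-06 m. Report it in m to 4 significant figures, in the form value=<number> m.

value=3.719 m

Every step maintains full float precision. The intermediates are displayed rounded; rounded once at the end to four significant digits.
Convert: Hardness H = 0.8047 GPa = 8.047e+08 Pa.
Convert: Contact area A = 0.01132 m × 0.003531 m = 3.997e-05 m².
As SI base values: W = 984.1 N, H = 8.047e+08 Pa, K = 8.390e-05.
Permissible volume V_lim = h_lim·A = 9.547e-06 · 3.997e-05 = 3.816e-10 m³.
Inverting, life L = V_lim·H/(K·W) = 3.816e-10 · 8.047e+08 / (8.390e-05 · 984.1) = 3.719 m.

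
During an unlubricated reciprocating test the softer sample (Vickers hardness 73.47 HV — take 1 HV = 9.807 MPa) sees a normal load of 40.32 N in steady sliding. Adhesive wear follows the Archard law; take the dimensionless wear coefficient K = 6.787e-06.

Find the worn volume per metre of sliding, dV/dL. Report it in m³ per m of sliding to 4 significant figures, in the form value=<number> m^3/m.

The intermediates appear rounded, and all arithmetic runs at full precision — rounded once at the end: 4 significant digits.
Hardness H = 73.47 HV × 9.807 MPa/HV = 720.5 MPa = 7.205e+08 Pa.
In SI base units, W = 40.32 N, H = 7.205e+08 Pa, K = 6.787e-06.
The wear rate dV/dL = K·W/H, per unit distance: 6.787e-06 · 40.32 / 7.205e+08 = 3.798e-13 m³/m.

value=3.798e-13 m^3/m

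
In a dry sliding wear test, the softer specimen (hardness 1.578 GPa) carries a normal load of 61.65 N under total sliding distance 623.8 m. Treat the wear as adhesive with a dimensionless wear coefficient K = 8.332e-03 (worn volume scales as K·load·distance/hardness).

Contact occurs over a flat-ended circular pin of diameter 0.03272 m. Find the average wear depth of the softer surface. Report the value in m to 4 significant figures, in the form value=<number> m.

The computation carries full float precision. Intermediates are displayed rounded — one final rounding to four significant digits.
Hardness H = 1.578 GPa = 1.578e+09 Pa.
Contact area A = π·d²/4 = π·(0.03272 m)²/4 = 8.408e-04 m².
Restated in SI base units: W = 61.65 N, H = 1.578e+09 Pa, K = 8.332e-03.
Worn volume V = K·W·L/H = 8.332e-03 · 61.65 · 623.8 / 1.578e+09 = 2.031e-07 m³.
Wear depth h = V/A = 2.031e-07 / 8.408e-04 = 2.415e-04 m.

value=2.415e-04 m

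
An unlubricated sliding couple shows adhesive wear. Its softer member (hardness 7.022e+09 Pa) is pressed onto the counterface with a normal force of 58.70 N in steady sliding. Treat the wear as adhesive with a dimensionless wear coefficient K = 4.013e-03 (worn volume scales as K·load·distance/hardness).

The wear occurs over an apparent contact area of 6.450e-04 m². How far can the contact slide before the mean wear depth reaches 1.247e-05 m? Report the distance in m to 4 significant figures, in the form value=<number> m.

The computation runs at full precision; intermediate values are displayed rounded; one final rounding, at four significant figures.
SI base units throughout: W = 58.70 N, H = 7.022e+09 Pa, K = 4.013e-03.
Permissible volume V_lim = h_lim·A = 1.247e-05 · 6.450e-04 = 8.043e-09 m³.
Inverting, life L = V_lim·H/(K·W) = 8.043e-09 · 7.022e+09 / (4.013e-03 · 58.70) = 239.8 m.

value=239.8 m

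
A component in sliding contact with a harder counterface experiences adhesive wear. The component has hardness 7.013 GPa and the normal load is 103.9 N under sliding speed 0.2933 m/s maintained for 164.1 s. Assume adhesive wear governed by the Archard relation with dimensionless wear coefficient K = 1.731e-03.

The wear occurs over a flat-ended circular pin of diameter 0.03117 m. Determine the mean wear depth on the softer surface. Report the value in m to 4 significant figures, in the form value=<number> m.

All working math runs at full float precision; intermediate values appear rounded; rounded just once, at 4 significant digits.
Convert: Distance covered L = v·t = 0.2933 m/s × 164.1 s = 48.13 m.
Convert: Hardness H = 7.013 GPa = 7.013e+09 Pa.
Convert: Contact area A = π·d²/4 = π·(0.03117 m)²/4 = 7.631e-04 m².
As SI base values: W = 103.9 N, H = 7.013e+09 Pa, K = 1.731e-03.
Apply Archard: V = K·W·L/H = 1.731e-03 · 103.9 · 48.13 / 7.013e+09 = 1.234e-09 m³.
Mean wear depth h = V/A = 1.234e-09 / 7.631e-04 = 1.618e-06 m.

value=1.618e-06 m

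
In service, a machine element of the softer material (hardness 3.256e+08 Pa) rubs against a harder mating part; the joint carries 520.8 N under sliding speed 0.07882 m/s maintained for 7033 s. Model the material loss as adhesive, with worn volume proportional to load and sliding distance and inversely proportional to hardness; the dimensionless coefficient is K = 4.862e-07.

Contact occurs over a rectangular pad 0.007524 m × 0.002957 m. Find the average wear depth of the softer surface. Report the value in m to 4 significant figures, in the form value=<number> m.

value=1.938e-05 m

Printed values are rounded — the algebra runs at exact precision; one final rounding to 4 significant figures.
Distance covered L = v·t = 0.07882 m/s × 7033 s = 554.3 m.
Contact area A = 0.007524 m × 0.002957 m = 2.225e-05 m².
In SI base units, W = 520.8 N, H = 3.256e+08 Pa, K = 4.862e-07.
Archard relation: V = K·W·L/H = 4.862e-07 · 520.8 · 554.3 / 3.256e+08 = 4.311e-10 m³.
Depth h = V/A = 4.311e-10 / 2.225e-05 = 1.938e-05 m.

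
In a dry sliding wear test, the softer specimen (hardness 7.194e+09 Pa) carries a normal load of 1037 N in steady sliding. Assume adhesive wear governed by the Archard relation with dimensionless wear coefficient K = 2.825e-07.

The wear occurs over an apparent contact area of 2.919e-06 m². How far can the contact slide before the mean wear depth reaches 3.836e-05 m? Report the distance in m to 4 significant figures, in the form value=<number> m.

The intermediates are displayed rounded. The algebra keeps full precision; rounded just once, at four significant digits.
Collected in SI base units: W = 1037 N, H = 7.194e+09 Pa, K = 2.825e-07.
At the depth limit, V_lim = h_lim·A = 3.836e-05 · 2.919e-06 = 1.120e-10 m³.
Life L = V_lim·H/(K·W) = 1.120e-10 · 7.194e+09 / (2.825e-07 · 1037) = 2750 m.

value=2750 m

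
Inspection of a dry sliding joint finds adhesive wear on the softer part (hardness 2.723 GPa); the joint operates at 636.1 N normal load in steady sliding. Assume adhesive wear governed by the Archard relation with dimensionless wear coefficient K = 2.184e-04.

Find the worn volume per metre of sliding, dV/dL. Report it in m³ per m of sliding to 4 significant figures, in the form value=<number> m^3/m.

Quoted intermediates are rounded; all arithmetic runs at full precision; a lone final rounding, at four significant figures.
Hardness H = 2.723 GPa = 2.723e+09 Pa.
Restated in SI base units: W = 636.1 N, H = 2.723e+09 Pa, K = 2.184e-04.
The wear rate dV/dL = K·W/H: 2.184e-04 · 636.1 / 2.723e+09 = 5.102e-11 m³/m.

value=5.102e-11 m^3/m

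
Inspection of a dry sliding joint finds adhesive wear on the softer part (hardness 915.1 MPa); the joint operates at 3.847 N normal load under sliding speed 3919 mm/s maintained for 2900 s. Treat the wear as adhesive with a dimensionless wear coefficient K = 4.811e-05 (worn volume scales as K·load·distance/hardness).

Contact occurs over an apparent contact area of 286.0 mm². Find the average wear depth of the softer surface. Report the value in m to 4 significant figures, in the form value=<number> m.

Intermediates are printed rounded; the algebra holds full precision. Rounded just once, at four significant digits.
Sliding speed v = 3919 mm/s = 3.919 m/s. Distance L = v·t = 3.919 m/s × 2900 s = 1.137e+04 m.
Hardness H = 915.1 MPa = 9.151e+08 Pa.
Contact area A = 286.0 mm² = 2.860e-04 m².
As SI base values: W = 3.847 N, H = 9.151e+08 Pa, K = 4.811e-05.
Apply Archard: V = K·W·L/H = 4.811e-05 · 3.847 · 1.137e+04 / 9.151e+08 = 2.299e-09 m³.
Depth h = V/A = 2.299e-09 / 2.860e-04 = 8.037e-06 m.

value=8.037e-06 m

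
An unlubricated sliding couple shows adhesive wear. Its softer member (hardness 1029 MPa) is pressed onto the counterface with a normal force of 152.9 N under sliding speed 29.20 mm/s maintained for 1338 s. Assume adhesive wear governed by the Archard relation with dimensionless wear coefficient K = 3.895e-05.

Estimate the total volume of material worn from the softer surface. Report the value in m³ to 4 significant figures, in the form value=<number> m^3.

The computation maintains exact precision — intermediates are displayed rounded. Rounded once at the end to 4 significant digits.
Sliding speed v = 29.20 mm/s = 0.02920 m/s. Distance L = v·t = 0.02920 m/s × 1338 s = 39.07 m.
Hardness H = 1029 MPa = 1.029e+09 Pa.
In SI base units, W = 152.9 N, H = 1.029e+09 Pa, K = 3.895e-05.
Archard relation: V = K·W·L/H = 3.895e-05 · 152.9 · 39.07 / 1.029e+09 = 2.261e-10 m³.

value=2.261e-10 m^3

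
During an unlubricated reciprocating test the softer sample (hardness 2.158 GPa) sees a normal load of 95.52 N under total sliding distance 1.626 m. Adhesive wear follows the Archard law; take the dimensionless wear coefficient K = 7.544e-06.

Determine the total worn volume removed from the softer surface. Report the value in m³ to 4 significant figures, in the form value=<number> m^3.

Shown intermediates are rounded — the algebra maintains full float precision; one final rounding, at four significant digits.
Convert: Hardness H = 2.158 GPa = 2.158e+09 Pa.
In SI base units: W = 95.52 N, H = 2.158e+09 Pa, K = 7.544e-06.
Archard volume V = K·W·L/H = 7.544e-06 · 95.52 · 1.626 / 2.158e+09 = 5.430e-13 m³.

value=5.430e-13 m^3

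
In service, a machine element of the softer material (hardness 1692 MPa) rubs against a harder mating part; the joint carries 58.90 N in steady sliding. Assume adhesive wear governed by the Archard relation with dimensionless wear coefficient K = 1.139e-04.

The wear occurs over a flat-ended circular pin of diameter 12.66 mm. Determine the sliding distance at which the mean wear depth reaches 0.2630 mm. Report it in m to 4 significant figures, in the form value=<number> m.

value=8350 m

Intermediates are shown rounded. All working math holds full precision, and one last rounding to four significant figures.
Convert: Hardness H = 1692 MPa = 1.692e+09 Pa.
Convert: Pin diameter d = 12.66 mm = 0.01266 m. Contact area A = π·d²/4 = π·(0.01266 m)²/4 = 1.259e-04 m².
Convert: Depth limit h_lim = 0.2630 mm = 2.630e-04 m.
Collected in SI base units: W = 58.90 N, H = 1.692e+09 Pa, K = 1.139e-04.
Wearable volume V_lim = h_lim·A = 2.630e-04 · 1.259e-04 = 3.311e-08 m³.
Sliding life L = V_lim·H/(K·W) = 3.311e-08 · 1.692e+09 / (1.139e-04 · 58.90) = 8350 m.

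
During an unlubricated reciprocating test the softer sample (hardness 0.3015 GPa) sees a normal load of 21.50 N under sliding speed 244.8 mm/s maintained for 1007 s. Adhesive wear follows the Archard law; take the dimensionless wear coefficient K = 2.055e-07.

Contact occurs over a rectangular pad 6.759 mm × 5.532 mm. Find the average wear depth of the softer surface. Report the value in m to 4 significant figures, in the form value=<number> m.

The algebra keeps exact precision — the intermediates are printed rounded, and one last rounding, at 4 significant figures.
Sliding speed v = 244.8 mm/s = 0.2448 m/s. Distance covered L = v·t = 0.2448 m/s × 1007 s = 246.5 m.
Hardness H = 0.3015 GPa = 3.015e+08 Pa.
Pad sides 6.759 mm × 5.532 mm = 0.006759 m × 0.005532 m. Contact area A = 0.006759 m × 0.005532 m = 3.739e-05 m².
In SI base units, W = 21.50 N, H = 3.015e+08 Pa, K = 2.055e-07.
Apply Archard: V = K·W·L/H = 2.055e-07 · 21.50 · 246.5 / 3.015e+08 = 3.612e-12 m³.
Average depth h = V/A = 3.612e-12 / 3.739e-05 = 9.661e-08 m.

value=9.661e-08 m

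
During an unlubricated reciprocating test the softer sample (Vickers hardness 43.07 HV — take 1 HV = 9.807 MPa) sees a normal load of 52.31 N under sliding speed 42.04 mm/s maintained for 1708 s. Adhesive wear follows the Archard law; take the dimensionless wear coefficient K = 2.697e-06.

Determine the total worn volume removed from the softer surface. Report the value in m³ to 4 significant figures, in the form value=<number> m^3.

value=2.398e-11 m^3

Intermediate values are displayed rounded — all arithmetic holds full precision — a single final rounding to four significant digits.
Convert: Sliding speed v = 42.04 mm/s = 0.04204 m/s. Total distance L = v·t = 0.04204 m/s × 1708 s = 71.80 m.
Convert: Hardness H = 43.07 HV × 9.807 MPa/HV = 422.4 MPa = 4.224e+08 Pa.
Restated in SI base units: W = 52.31 N, H = 4.224e+08 Pa, K = 2.697e-06.
The Archard volume V = K·W·L/H = 2.697e-06 · 52.31 · 71.80 / 4.224e+08 = 2.398e-11 m³.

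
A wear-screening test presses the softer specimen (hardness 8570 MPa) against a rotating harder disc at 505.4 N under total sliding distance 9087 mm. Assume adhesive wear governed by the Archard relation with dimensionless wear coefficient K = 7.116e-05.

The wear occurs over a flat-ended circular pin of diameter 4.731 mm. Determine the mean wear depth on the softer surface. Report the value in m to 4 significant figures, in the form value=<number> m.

All working math carries full precision, and quoted intermediates are rounded. Rounded once at the end: four significant figures.
Convert: Total distance L = 9087 mm = 9.087 m.
Convert: Hardness H = 8570 MPa = 8.570e+09 Pa.
Convert: Pin diameter d = 4.731 mm = 0.004731 m. Contact area A = π·d²/4 = π·(0.004731 m)²/4 = 1.758e-05 m².
Expressed in SI base units: W = 505.4 N, H = 8.570e+09 Pa, K = 7.116e-05.
Wear volume V = K·W·L/H = 7.116e-05 · 505.4 · 9.087 / 8.570e+09 = 3.813e-11 m³.
Average depth h = V/A = 3.813e-11 / 1.758e-05 = 2.169e-06 m.

value=2.169e-06 m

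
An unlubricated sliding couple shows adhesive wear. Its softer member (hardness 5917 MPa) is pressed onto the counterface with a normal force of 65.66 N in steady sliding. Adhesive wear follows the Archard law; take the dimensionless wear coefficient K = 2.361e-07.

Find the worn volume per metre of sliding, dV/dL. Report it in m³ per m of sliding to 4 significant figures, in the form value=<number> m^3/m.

The algebra keeps exact precision, and intermediate values are printed rounded; a lone final rounding, at 4 significant figures.
Hardness H = 5917 MPa = 5.917e+09 Pa.
In SI base units: W = 65.66 N, H = 5.917e+09 Pa, K = 2.361e-07.
Wear rate dV/dL = K·W/H (no L dependence): 2.361e-07 · 65.66 / 5.917e+09 = 2.620e-15 m³/m.

value=2.620e-15 m^3/m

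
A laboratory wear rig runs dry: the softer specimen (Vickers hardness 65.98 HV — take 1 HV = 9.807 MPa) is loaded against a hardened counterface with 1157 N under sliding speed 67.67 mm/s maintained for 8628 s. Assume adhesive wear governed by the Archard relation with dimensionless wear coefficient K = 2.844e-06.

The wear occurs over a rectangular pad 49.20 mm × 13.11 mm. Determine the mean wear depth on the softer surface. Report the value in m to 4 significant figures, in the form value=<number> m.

value=4.603e-06 m

Intermediate values are shown rounded. The algebra keeps full float precision — rounded once at the end, at 4 significant digits.
Sliding speed v = 67.67 mm/s = 0.06767 m/s. Distance covered L = v·t = 0.06767 m/s × 8628 s = 583.9 m.
Hardness H = 65.98 HV × 9.807 MPa/HV = 647.1 MPa = 6.471e+08 Pa.
Pad sides 49.20 mm × 13.11 mm = 0.04920 m × 0.01311 m. Contact area A = 0.04920 m × 0.01311 m = 6.450e-04 m².
Expressed in SI base units: W = 1157 N, H = 6.471e+08 Pa, K = 2.844e-06.
Wear volume V = K·W·L/H = 2.844e-06 · 1157 · 583.9 / 6.471e+08 = 2.969e-09 m³.
Mean depth h = V/A = 2.969e-09 / 6.450e-04 = 4.603e-06 m.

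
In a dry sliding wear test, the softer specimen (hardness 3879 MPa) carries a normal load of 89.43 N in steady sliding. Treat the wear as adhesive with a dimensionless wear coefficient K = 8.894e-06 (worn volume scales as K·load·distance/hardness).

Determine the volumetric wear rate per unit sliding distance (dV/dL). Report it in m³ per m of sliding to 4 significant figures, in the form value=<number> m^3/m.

value=2.051e-13 m^3/m

The algebra runs at exact precision. Intermediate values are shown rounded. Rounded once at the end: 4 significant digits.
Hardness H = 3879 MPa = 3.879e+09 Pa.
Collected in SI base units: W = 89.43 N, H = 3.879e+09 Pa, K = 8.894e-06.
Wear rate dV/dL = K·W/H (independent of L): 8.894e-06 · 89.43 / 3.879e+09 = 2.051e-13 m³/m.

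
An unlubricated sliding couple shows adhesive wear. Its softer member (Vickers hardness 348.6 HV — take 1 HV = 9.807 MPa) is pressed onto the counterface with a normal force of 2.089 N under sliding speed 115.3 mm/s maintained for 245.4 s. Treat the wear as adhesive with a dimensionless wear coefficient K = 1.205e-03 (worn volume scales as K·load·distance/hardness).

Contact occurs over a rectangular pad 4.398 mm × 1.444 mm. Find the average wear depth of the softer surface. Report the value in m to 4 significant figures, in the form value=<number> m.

The computation holds exact precision — intermediate values are printed rounded, and one last rounding: 4 significant figures.
Sliding speed v = 115.3 mm/s = 0.1153 m/s. Path length L = v·t = 0.1153 m/s × 245.4 s = 28.29 m.
Hardness H = 348.6 HV × 9.807 MPa/HV = 3419 MPa = 3.419e+09 Pa.
Pad sides 4.398 mm × 1.444 mm = 0.004398 m × 0.001444 m. Contact area A = 0.004398 m × 0.001444 m = 6.351e-06 m².
SI base units throughout: W = 2.089 N, H = 3.419e+09 Pa, K = 1.205e-03.
Archard relation: V = K·W·L/H = 1.205e-03 · 2.089 · 28.29 / 3.419e+09 = 2.083e-11 m³.
Depth of wear h = V/A = 2.083e-11 / 6.351e-06 = 3.281e-06 m.

value=3.281e-06 m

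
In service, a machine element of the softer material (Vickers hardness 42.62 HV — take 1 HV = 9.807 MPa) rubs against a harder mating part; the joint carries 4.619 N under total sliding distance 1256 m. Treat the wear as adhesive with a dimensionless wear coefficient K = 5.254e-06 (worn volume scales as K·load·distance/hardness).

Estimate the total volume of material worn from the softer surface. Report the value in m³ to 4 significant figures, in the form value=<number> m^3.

value=7.293e-11 m^3

All arithmetic holds full float precision. Printed values are rounded. Rounded once at the end, at four significant digits.
Convert: Hardness H = 42.62 HV × 9.807 MPa/HV = 418.0 MPa = 4.180e+08 Pa.
In SI base units, W = 4.619 N, H = 4.180e+08 Pa, K = 5.254e-06.
Archard relation: V = K·W·L/H = 5.254e-06 · 4.619 · 1256 / 4.180e+08 = 7.293e-11 m³.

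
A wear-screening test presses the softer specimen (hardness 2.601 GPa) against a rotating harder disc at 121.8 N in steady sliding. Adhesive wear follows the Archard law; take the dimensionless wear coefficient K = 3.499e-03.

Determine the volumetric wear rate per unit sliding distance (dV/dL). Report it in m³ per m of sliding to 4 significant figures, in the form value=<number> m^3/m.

value=1.639e-10 m^3/m

All arithmetic keeps exact precision — intermediates appear rounded; a lone final rounding to 4 significant figures.
Convert: Hardness H = 2.601 GPa = 2.601e+09 Pa.
In SI base units: W = 121.8 N, H = 2.601e+09 Pa, K = 3.499e-03.
The wear rate dV/dL = K·W/H: 3.499e-03 · 121.8 / 2.601e+09 = 1.639e-10 m³/m.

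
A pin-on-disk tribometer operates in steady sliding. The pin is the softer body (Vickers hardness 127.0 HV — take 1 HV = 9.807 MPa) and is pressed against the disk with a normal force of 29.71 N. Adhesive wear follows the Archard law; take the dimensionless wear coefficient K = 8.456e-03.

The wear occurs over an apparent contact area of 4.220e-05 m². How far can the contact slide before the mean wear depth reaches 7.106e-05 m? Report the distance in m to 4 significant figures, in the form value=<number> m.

Each operation holds full precision — the intermediates appear rounded — rounded once at the end to four significant digits.
Hardness H = 127.0 HV × 9.807 MPa/HV = 1245 MPa = 1.245e+09 Pa.
In SI base units: W = 29.71 N, H = 1.245e+09 Pa, K = 8.456e-03.
Allowed volume V_lim = h_lim·A = 7.106e-05 · 4.220e-05 = 2.999e-09 m³.
Inverting, life L = V_lim·H/(K·W) = 2.999e-09 · 1.245e+09 / (8.456e-03 · 29.71) = 14.87 m.

value=14.87 m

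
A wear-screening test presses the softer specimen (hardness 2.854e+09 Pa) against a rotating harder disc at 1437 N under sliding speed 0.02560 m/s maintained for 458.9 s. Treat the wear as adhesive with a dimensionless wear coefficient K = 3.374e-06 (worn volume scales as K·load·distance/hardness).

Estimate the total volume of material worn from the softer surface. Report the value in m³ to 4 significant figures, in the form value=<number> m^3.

value=1.996e-11 m^3

Each operation carries full precision, and intermediate values are shown rounded. Rounded once at the end to 4 significant figures.
Convert: The distance L = v·t = 0.02560 m/s × 458.9 s = 11.75 m.
Restated in SI base units: W = 1437 N, H = 2.854e+09 Pa, K = 3.374e-06.
The Archard volume V = K·W·L/H = 3.374e-06 · 1437 · 11.75 / 2.854e+09 = 1.996e-11 m³.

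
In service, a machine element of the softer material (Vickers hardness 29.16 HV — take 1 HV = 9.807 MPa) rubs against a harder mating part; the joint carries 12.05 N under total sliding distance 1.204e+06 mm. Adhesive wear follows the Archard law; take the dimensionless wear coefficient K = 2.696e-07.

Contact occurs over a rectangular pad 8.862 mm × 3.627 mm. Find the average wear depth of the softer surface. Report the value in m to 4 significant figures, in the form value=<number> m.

value=4.255e-07 m

The intermediates are displayed rounded. Every step holds exact precision, and a lone final rounding to four significant figures.
Distance L = 1.204e+06 mm = 1204 m.
Hardness H = 29.16 HV × 9.807 MPa/HV = 286.0 MPa = 2.860e+08 Pa.
Pad sides 8.862 mm × 3.627 mm = 0.008862 m × 0.003627 m. Contact area A = 0.008862 m × 0.003627 m = 3.214e-05 m².
In SI base units: W = 12.05 N, H = 2.860e+08 Pa, K = 2.696e-07.
By Archard's law, V = K·W·L/H = 2.696e-07 · 12.05 · 1204 / 2.860e+08 = 1.368e-11 m³.
Mean depth h = V/A = 1.368e-11 / 3.214e-05 = 4.255e-07 m.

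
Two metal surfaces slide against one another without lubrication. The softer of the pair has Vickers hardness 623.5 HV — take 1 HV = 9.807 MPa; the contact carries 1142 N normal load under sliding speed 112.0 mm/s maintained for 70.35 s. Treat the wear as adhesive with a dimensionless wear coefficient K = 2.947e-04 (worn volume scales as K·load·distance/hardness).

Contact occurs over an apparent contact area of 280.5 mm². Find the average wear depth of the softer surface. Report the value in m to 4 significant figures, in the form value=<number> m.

The computation runs at full precision. Intermediates are shown rounded, and one last rounding: four significant digits.
Convert: Sliding speed v = 112.0 mm/s = 0.1120 m/s. The distance L = v·t = 0.1120 m/s × 70.35 s = 7.879 m.
Convert: Hardness H = 623.5 HV × 9.807 MPa/HV = 6115 MPa = 6.115e+09 Pa.
Convert: Contact area A = 280.5 mm² = 2.805e-04 m².
As SI base values: W = 1142 N, H = 6.115e+09 Pa, K = 2.947e-04.
By Archard's law, V = K·W·L/H = 2.947e-04 · 1142 · 7.879 / 6.115e+09 = 4.337e-10 m³.
Average depth h = V/A = 4.337e-10 / 2.805e-04 = 1.546e-06 m.

value=1.546e-06 m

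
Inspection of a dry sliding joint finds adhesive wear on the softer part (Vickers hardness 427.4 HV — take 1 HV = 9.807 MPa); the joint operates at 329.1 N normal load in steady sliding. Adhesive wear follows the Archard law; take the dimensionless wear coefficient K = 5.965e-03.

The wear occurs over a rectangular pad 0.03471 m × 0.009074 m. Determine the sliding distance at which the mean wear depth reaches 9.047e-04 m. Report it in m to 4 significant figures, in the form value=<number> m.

value=608.4 m

Intermediate values are shown rounded; all arithmetic holds full float precision. Rounded just once: 4 significant digits.
Hardness H = 427.4 HV × 9.807 MPa/HV = 4192 MPa = 4.192e+09 Pa.
Contact area A = 0.03471 m × 0.009074 m = 3.150e-04 m².
SI base units throughout: W = 329.1 N, H = 4.192e+09 Pa, K = 5.965e-03.
Limit volume V_lim = h_lim·A = 9.047e-04 · 3.150e-04 = 2.849e-07 m³.
Life L = V_lim·H/(K·W) = 2.849e-07 · 4.192e+09 / (5.965e-03 · 329.1) = 608.4 m.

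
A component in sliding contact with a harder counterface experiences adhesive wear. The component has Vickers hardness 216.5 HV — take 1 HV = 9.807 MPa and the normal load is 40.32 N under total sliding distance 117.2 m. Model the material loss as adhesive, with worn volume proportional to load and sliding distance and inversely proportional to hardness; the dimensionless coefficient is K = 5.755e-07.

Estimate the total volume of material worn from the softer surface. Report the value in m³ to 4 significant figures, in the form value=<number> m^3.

value=1.281e-12 m^3

Intermediates appear rounded, and the algebra carries exact precision. Rounded just once, at four significant digits.
Convert: Hardness H = 216.5 HV × 9.807 MPa/HV = 2123 MPa = 2.123e+09 Pa.
As SI base values: W = 40.32 N, H = 2.123e+09 Pa, K = 5.755e-07.
Volume removed: V = K·W·L/H = 5.755e-07 · 40.32 · 117.2 / 2.123e+09 = 1.281e-12 m³.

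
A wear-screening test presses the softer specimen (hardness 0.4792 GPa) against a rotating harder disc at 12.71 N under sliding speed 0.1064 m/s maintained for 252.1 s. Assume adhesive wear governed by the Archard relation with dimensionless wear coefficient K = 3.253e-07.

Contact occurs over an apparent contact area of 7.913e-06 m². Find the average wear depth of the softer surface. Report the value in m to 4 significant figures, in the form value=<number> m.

value=2.925e-08 m

Quoted intermediates are rounded; all working math keeps full float precision. Rounded once at the end, at 4 significant figures.
Convert: Sliding distance L = v·t = 0.1064 m/s × 252.1 s = 26.82 m.
Convert: Hardness H = 0.4792 GPa = 4.792e+08 Pa.
In SI base units: W = 12.71 N, H = 4.792e+08 Pa, K = 3.253e-07.
Wear volume V = K·W·L/H = 3.253e-07 · 12.71 · 26.82 / 4.792e+08 = 2.314e-13 m³.
Depth of wear h = V/A = 2.314e-13 / 7.913e-06 = 2.925e-08 m.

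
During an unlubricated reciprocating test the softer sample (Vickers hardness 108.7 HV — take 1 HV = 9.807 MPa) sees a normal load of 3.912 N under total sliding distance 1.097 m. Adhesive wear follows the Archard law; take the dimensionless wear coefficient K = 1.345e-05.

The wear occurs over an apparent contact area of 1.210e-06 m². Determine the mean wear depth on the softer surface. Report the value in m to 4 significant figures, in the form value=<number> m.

value=4.475e-08 m

Every step holds full float precision; intermediates are printed rounded, and one last rounding, at four significant digits.
Convert: Hardness H = 108.7 HV × 9.807 MPa/HV = 1066 MPa = 1.066e+09 Pa.
Restated in SI base units: W = 3.912 N, H = 1.066e+09 Pa, K = 1.345e-05.
Archard relation: V = K·W·L/H = 1.345e-05 · 3.912 · 1.097 / 1.066e+09 = 5.415e-14 m³.
Wear depth h = V/A = 5.415e-14 / 1.210e-06 = 4.475e-08 m.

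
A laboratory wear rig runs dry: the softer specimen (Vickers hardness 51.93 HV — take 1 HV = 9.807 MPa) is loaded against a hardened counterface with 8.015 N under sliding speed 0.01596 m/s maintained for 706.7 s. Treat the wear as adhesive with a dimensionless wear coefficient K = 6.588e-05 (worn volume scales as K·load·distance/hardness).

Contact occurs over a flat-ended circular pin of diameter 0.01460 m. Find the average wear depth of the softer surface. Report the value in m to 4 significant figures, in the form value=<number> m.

value=6.985e-08 m

Quoted intermediates are rounded. The algebra runs at full float precision. Rounded just once to 4 significant digits.
Sliding distance L = v·t = 0.01596 m/s × 706.7 s = 11.28 m.
Hardness H = 51.93 HV × 9.807 MPa/HV = 509.3 MPa = 5.093e+08 Pa.
Contact area A = π·d²/4 = π·(0.01460 m)²/4 = 1.674e-04 m².
Restated in SI base units: W = 8.015 N, H = 5.093e+08 Pa, K = 6.588e-05.
Wear volume V = K·W·L/H = 6.588e-05 · 8.015 · 11.28 / 5.093e+08 = 1.169e-11 m³.
Average depth h = V/A = 1.169e-11 / 1.674e-04 = 6.985e-08 m.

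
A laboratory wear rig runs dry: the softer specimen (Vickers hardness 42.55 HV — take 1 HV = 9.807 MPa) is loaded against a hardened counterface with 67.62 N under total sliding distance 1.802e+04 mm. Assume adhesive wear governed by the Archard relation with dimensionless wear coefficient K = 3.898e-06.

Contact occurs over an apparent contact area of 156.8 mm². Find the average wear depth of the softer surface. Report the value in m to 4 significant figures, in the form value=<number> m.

The algebra holds full float precision — the intermediates are shown rounded. Rounded once at the end: four significant figures.
Convert: Distance L = 1.802e+04 mm = 18.02 m.
Convert: Hardness H = 42.55 HV × 9.807 MPa/HV = 417.3 MPa = 4.173e+08 Pa.
Convert: Contact area A = 156.8 mm² = 1.568e-04 m².
Expressed in SI base units: W = 67.62 N, H = 4.173e+08 Pa, K = 3.898e-06.
Worn volume V = K·W·L/H = 3.898e-06 · 67.62 · 18.02 / 4.173e+08 = 1.138e-11 m³.
Mean wear depth h = V/A = 1.138e-11 / 1.568e-04 = 7.259e-08 m.

value=7.259e-08 m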